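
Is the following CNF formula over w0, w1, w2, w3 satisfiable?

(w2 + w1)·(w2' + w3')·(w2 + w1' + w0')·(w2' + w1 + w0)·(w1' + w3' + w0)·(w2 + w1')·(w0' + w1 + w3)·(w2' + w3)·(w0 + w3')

Unsatisfiable

Try w2 = 1.
(w3') alone gives w3 = 0.
Now (w3) is unsatisfied and unit — conflict.
So w2 must be the other value — set w2 = 0.
(w1) alone gives w1 = 1.
Now (w1') is unsatisfied and unit — conflict.
Both values of w2 lead to a conflict.
No assignment satisfies every clause.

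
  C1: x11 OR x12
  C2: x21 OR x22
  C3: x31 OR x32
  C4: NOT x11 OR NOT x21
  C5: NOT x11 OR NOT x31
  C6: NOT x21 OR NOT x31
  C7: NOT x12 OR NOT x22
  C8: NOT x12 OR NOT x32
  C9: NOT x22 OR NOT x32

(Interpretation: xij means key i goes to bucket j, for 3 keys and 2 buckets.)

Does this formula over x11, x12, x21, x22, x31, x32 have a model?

Suppose x11 = true.
Unit clause (NOT x21) forces x21 = false.
Unit clause (x22) forces x22 = true.
Unit clause (NOT x31) forces x31 = false.
Unit clause (x32) forces x32 = true.
But (NOT x32) is also a unit clause — contradiction.
Undo x11 and try x11 = false.
Unit clause (x12) forces x12 = true.
Unit clause (NOT x22) forces x22 = false.
Unit clause (x21) forces x21 = true.
Unit clause (NOT x31) forces x31 = false.
Unit clause (x32) forces x32 = true.
But (NOT x32) is also a unit clause — contradiction.
Neither x11 = true nor x11 = false works.
No assignment satisfies every clause.

Unsatisfiable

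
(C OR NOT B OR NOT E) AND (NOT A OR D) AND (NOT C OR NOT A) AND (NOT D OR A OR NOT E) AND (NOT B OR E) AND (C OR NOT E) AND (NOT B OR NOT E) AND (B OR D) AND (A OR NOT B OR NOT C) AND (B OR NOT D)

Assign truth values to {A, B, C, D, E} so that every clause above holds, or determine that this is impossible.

Branch on A: set A = false.
Branch on D: set D = false.
(B) alone gives B = true.
(E) alone gives E = true.
That conflicts with the unit clause (NOT E).
Backtrack on D: now try D = true.
(NOT E) alone gives E = false.
(NOT B) alone gives B = false.
That conflicts with the unit clause (B).
Neither D = true nor D = false works.
Backtrack on A: now try A = true.
(D) alone gives D = true.
(NOT C) alone gives C = false.
(NOT E) alone gives E = false.
(NOT B) alone gives B = false.
That conflicts with the unit clause (B).
Neither A = true nor A = false works.

UNSATISFIABLE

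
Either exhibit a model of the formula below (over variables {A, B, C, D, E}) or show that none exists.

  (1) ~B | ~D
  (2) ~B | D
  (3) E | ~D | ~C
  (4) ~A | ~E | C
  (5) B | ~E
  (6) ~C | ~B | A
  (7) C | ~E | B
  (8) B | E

UNSATISFIABLE

Branch on B: set B = 0.
(~E) alone gives E = 0.
That conflicts with the unit clause (E).
So B must be the other value — set B = 1.
(~D) alone gives D = 0.
That conflicts with the unit clause (D).
Neither B = 1 nor B = 0 works.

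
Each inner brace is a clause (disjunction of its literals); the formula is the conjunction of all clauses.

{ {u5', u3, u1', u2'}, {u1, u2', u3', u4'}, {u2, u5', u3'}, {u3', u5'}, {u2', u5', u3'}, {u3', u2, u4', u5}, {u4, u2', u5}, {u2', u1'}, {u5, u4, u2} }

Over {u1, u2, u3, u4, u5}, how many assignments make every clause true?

9

There are 2^5 = 32 truth assignments over (u1, u2, u3, u4, u5).
Split on u3. With u3 = 1, the clauses containing u3 are satisfied and u3' drops from the rest; 0 of the 2^4 = 16 assignments to the other variables satisfy what remains.
With u3 = 0, by the same count on the reduced clause set, 9 assignments work.
Total: 0 + 9 = 9.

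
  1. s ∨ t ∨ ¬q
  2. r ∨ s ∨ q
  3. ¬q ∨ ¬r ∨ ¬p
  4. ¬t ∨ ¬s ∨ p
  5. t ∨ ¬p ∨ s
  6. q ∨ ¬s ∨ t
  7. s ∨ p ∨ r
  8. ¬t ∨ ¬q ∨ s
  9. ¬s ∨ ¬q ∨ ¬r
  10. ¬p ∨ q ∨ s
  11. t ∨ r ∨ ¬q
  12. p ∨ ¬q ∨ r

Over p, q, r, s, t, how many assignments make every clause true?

There are 2^5 = 32 truth assignments over (p, q, r, s, t).
Split on r. With r = True, the clauses containing r are satisfied and ¬r drops from the rest; 3 of the 2^4 = 16 assignments to the other variables satisfy what remains.
With r = False, by the same count on the reduced clause set, 2 assignments work.
(One model: p=F, q=F, r=T, s=F, t=F.)
Total: 3 + 2 = 5.

5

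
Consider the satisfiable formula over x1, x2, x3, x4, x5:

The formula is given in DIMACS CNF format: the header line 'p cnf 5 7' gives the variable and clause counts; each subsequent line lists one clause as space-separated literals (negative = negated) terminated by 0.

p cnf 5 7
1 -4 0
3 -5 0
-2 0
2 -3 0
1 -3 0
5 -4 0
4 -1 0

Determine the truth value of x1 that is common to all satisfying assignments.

False

Suppose x1 = True.
The clause (¬x2) is unit, so x2 = False.
The clause (¬x3) is unit, so x3 = False.
The clause (¬x5) is unit, so x5 = False.
The clause (¬x4) is unit, so x4 = False.
But (x4) is also a unit clause — contradiction.
So every satisfying assignment has x1 = False.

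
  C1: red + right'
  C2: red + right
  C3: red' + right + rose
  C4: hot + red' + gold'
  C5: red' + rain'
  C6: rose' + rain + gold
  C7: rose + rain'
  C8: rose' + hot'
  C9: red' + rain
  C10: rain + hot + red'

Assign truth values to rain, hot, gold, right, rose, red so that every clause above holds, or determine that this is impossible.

UNSATISFIABLE

Try red = 1.
Unit clause (rain') forces rain = 0.
Now (rain) is unsatisfied and unit — conflict.
Undo red and try red = 0.
Unit clause (right') forces right = 0.
Now (right) is unsatisfied and unit — conflict.
Neither red = 1 nor red = 0 works.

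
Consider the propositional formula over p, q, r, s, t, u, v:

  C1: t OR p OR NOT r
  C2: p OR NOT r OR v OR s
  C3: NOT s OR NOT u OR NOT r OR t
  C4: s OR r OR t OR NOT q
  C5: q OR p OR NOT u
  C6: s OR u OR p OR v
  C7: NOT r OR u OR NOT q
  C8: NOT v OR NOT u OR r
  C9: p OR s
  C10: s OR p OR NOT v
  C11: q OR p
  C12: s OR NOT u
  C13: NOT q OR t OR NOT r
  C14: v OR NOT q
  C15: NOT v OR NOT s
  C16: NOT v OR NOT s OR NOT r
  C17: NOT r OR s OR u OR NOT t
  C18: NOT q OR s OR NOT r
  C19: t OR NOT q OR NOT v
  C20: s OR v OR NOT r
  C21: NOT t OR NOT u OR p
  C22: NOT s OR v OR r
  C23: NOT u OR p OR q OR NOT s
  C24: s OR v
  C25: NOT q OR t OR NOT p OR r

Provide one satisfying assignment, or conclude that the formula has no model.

Case p = true:
Case s = true:
Unit clause (NOT v) forces v = false.
Unit clause (NOT q) forces q = false.
Unit clause (r) forces r = true.
Case u = true:
Unit clause (t) forces t = true.
Every clause now holds.

p ↦ true, q ↦ false, r ↦ true, s ↦ true, t ↦ true, u ↦ true, v ↦ false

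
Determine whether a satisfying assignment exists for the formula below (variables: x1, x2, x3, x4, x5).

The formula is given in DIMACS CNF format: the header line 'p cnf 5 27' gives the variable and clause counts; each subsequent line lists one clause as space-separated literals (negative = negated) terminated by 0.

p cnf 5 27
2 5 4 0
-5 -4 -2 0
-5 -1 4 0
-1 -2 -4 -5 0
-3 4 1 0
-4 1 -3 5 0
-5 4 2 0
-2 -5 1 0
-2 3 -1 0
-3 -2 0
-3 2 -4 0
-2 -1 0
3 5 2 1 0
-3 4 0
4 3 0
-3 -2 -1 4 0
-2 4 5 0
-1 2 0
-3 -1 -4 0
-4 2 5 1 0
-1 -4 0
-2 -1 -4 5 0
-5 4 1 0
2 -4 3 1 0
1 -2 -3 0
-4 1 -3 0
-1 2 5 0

Satisfiable

Suppose x3 = False.
(x4) alone gives x4 = True.
(¬x1) alone gives x1 = False.
(x2) alone gives x2 = True.
(¬x5) alone gives x5 = False.
All clauses are satisfied.
A satisfying assignment: x1=False; x2=True; x3=False; x4=True; x5=False.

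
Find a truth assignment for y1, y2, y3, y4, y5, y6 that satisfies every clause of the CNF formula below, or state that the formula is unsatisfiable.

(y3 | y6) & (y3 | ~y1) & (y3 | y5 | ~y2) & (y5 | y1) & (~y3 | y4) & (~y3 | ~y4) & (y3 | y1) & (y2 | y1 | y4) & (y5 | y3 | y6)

Branch on y3: set y3 = 1.
Unit clause (y4) forces y4 = 1.
That conflicts with the unit clause (~y4).
That branch fails; take y3 = 0 instead.
Unit clause (y6) forces y6 = 1.
Unit clause (~y1) forces y1 = 0.
That conflicts with the unit clause (y1).
Neither y3 = 1 nor y3 = 0 works.

UNSATISFIABLE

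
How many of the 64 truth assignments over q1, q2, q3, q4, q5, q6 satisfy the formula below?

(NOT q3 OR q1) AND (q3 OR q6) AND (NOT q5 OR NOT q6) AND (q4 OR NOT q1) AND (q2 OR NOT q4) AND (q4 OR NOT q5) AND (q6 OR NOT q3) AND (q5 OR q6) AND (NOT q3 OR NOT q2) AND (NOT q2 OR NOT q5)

4

There are 2^6 = 64 truth assignments over (q1, q2, q3, q4, q5, q6).
Split on q6. With q6 = true, the clauses containing q6 are satisfied and NOT q6 drops from the rest; 4 of the 2^5 = 32 assignments to the other variables satisfy what remains.
With q6 = false, by the same count on the reduced clause set, 0 assignments work.
Total: 4 + 0 = 4.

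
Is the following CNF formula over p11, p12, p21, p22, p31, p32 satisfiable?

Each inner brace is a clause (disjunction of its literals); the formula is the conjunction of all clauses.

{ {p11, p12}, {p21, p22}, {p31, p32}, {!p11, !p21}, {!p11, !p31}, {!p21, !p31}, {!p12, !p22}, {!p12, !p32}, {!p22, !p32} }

Unsatisfiable

Try p11 = true.
The clause (!p21) is unit, so p21 = false.
The clause (p22) is unit, so p22 = true.
The clause (!p31) is unit, so p31 = false.
The clause (p32) is unit, so p32 = true.
That conflicts with the unit clause (!p32).
Undo p11 and try p11 = false.
The clause (p12) is unit, so p12 = true.
The clause (!p22) is unit, so p22 = false.
The clause (p21) is unit, so p21 = true.
The clause (!p31) is unit, so p31 = false.
The clause (p32) is unit, so p32 = true.
That conflicts with the unit clause (!p32).
Both values of p11 lead to a conflict.
No assignment satisfies every clause.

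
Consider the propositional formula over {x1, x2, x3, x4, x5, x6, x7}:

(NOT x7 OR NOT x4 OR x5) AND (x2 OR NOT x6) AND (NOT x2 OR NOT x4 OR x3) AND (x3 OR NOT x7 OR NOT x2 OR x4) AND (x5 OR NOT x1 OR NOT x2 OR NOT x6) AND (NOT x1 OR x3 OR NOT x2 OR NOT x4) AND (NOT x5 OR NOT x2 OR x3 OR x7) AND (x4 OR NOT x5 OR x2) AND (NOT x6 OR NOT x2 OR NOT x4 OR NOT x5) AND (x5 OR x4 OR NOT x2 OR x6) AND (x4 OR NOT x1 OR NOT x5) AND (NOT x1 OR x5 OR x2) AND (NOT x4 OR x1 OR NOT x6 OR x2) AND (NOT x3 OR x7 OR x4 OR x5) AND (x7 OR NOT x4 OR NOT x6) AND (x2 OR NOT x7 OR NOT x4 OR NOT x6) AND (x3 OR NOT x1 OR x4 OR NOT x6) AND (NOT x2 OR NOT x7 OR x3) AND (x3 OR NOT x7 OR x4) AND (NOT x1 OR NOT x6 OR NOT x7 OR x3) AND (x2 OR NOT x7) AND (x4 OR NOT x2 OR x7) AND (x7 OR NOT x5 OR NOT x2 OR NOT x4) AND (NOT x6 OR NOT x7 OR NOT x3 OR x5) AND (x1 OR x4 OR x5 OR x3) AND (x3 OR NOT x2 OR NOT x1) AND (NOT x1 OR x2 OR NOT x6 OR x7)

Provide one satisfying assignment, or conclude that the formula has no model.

Suppose x2 = true.
Suppose x4 = false.
(x7) alone gives x7 = true.
(x3) alone gives x3 = true.
Suppose x5 = true.
(NOT x1) alone gives x1 = false.
Every clause is now satisfied; x6 is unconstrained.

x1: false; x2: true; x3: true; x4: false; x5: true; x6: true; x7: true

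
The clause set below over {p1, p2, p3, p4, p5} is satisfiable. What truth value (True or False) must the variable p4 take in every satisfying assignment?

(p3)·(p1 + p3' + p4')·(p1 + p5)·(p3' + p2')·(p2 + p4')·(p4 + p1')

False

Suppose p4 = 1.
Unit clause (p3) forces p3 = 1.
Unit clause (p1) forces p1 = 1.
Unit clause (p2') forces p2 = 0.
Now (p2) is unsatisfied and unit — conflict.
So every satisfying assignment has p4 = False.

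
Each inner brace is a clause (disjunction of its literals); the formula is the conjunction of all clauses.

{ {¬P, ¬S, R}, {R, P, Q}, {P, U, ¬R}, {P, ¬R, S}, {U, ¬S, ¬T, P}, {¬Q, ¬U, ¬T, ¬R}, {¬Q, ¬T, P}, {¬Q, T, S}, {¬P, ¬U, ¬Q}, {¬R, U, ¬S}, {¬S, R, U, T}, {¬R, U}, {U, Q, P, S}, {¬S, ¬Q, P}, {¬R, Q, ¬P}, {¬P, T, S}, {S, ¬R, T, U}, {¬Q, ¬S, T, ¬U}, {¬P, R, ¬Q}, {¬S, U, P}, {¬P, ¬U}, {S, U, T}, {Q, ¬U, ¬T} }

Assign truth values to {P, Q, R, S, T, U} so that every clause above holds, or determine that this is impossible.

Suppose R = False.
Suppose P = True.
Unit clause (¬S) forces S = False.
Unit clause (T) forces T = True.
Unit clause (¬Q) forces Q = False.
Unit clause (¬U) forces U = False.
Every clause now holds.

P: True; Q: False; R: False; S: False; T: True; U: False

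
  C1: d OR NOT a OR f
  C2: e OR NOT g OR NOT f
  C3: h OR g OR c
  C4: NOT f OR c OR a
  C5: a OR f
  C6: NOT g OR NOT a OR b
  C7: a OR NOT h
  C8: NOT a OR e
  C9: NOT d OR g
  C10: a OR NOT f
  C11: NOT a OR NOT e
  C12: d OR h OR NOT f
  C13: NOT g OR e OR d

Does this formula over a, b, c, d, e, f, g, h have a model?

Unsatisfiable

Suppose a = true.
(e) alone gives e = true.
That conflicts with the unit clause (NOT e).
So a must be the other value — set a = false.
(f) alone gives f = true.
That conflicts with the unit clause (NOT f).
Either choice for a ends in contradiction.
No assignment satisfies every clause.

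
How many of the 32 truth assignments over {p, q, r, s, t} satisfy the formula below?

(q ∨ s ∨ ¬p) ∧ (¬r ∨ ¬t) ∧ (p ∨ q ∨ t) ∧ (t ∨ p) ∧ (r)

There are 2^5 = 32 truth assignments over (p, q, r, s, t).
Split on q. With q = True, the clauses containing q are satisfied and ¬q drops from the rest; 2 of the 2^4 = 16 assignments to the other variables satisfy what remains.
With q = False, by the same count on the reduced clause set, 1 assignment works.
(One model: p=T, q=F, r=T, s=T, t=F.)
Total: 2 + 1 = 3.

3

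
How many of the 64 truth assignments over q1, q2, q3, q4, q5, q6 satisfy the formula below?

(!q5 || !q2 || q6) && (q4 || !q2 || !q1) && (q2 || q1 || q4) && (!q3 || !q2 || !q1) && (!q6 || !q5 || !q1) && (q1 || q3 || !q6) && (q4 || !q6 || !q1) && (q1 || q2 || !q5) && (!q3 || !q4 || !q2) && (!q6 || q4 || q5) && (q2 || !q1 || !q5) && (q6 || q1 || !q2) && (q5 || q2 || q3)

There are 2^6 = 64 truth assignments over (q1, q2, q3, q4, q5, q6).
Split on q4. With q4 = true, the clauses containing q4 are satisfied and !q4 drops from the rest; 6 of the 2^5 = 32 assignments to the other variables satisfy what remains.
With q4 = false, by the same count on the reduced clause set, 2 assignments work.
Total: 6 + 2 = 8.

8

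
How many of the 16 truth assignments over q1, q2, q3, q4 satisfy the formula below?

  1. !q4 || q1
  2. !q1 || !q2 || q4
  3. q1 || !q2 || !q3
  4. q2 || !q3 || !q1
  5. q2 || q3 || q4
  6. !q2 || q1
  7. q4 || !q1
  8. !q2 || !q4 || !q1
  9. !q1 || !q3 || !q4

There are 2^4 = 16 truth assignments over (q1, q2, q3, q4).
Check each against the 9 clauses (columns in the order q1, q2, q3, q4):
  F F F F  ✗ fails (q2 || q3 || q4)
  F F F T  ✗ fails (!q4 || q1)
  F F T F  ✓ satisfies all
  F F T T  ✗ fails (!q4 || q1)
  F T F F  ✗ fails (!q2 || q1)
  F T F T  ✗ fails (!q4 || q1)
  F T T F  ✗ fails (q1 || !q2 || !q3)
  F T T T  ✗ fails (!q4 || q1)
  T F F F  ✗ fails (q2 || q3 || q4)
  T F F T  ✓ satisfies all
  T F T F  ✗ fails (q2 || !q3 || !q1)
  T F T T  ✗ fails (q2 || !q3 || !q1)
  T T F F  ✗ fails (!q1 || !q2 || q4)
  T T F T  ✗ fails (!q2 || !q4 || !q1)
  T T T F  ✗ fails (!q1 || !q2 || q4)
  T T T T  ✗ fails (!q2 || !q4 || !q1)
2 of the 16 rows are models.

2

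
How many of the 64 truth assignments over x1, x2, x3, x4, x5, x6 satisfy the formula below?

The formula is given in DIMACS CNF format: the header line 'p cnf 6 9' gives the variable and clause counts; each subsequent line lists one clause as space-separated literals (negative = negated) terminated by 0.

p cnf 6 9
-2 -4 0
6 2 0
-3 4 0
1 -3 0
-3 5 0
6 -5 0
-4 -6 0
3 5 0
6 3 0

There are 2^6 = 64 truth assignments over (x1, x2, x3, x4, x5, x6).
Split on x2. With x2 = True, the clauses containing x2 are satisfied and ¬x2 drops from the rest; 2 of the 2^5 = 32 assignments to the other variables satisfy what remains.
With x2 = False, by the same count on the reduced clause set, 2 assignments work.
(One model: x1=F, x2=F, x3=F, x4=F, x5=T, x6=T.)
Total: 2 + 2 = 4.

4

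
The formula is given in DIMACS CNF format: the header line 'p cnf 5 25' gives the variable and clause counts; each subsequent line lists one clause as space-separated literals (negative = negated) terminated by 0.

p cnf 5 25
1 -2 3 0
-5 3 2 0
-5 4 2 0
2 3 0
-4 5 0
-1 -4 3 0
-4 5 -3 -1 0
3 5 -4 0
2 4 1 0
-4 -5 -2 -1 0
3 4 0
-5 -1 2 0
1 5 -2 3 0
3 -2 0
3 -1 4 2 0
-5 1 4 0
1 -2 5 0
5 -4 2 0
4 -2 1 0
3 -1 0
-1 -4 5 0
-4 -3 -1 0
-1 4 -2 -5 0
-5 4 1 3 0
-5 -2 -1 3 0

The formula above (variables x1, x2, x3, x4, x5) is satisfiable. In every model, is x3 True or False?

True

Suppose x3 = False.
Unit clause (x2) forces x2 = True.
Now (¬x2) is unsatisfied and unit — conflict.
So every satisfying assignment has x3 = True.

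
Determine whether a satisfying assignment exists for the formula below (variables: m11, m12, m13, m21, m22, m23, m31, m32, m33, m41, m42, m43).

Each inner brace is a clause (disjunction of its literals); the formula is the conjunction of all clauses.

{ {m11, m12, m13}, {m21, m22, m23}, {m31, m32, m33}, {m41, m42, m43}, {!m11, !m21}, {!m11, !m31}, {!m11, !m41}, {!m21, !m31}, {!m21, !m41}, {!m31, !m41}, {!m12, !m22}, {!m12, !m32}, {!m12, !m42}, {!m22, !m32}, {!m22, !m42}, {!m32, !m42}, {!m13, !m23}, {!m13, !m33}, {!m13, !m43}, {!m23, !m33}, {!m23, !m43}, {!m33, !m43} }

Unsatisfiable

Case m11 = false:
Case m12 = true:
Unit clause (!m22) forces m22 = false.
Unit clause (!m32) forces m32 = false.
Unit clause (!m42) forces m42 = false.
Case m21 = true:
Unit clause (!m31) forces m31 = false.
Unit clause (m33) forces m33 = true.
Unit clause (!m41) forces m41 = false.
Unit clause (m43) forces m43 = true.
That conflicts with the unit clause (!m43).
That branch fails; take m21 = false instead.
Unit clause (m23) forces m23 = true.
Unit clause (!m13) forces m13 = false.
Unit clause (!m33) forces m33 = false.
Unit clause (m31) forces m31 = true.
Unit clause (!m41) forces m41 = false.
Unit clause (m43) forces m43 = true.
That conflicts with the unit clause (!m43).
Neither m21 = true nor m21 = false works.
That branch fails; take m12 = false instead.
Unit clause (m13) forces m13 = true.
Unit clause (!m23) forces m23 = false.
Unit clause (!m33) forces m33 = false.
Unit clause (!m43) forces m43 = false.
Case m21 = true:
Unit clause (!m31) forces m31 = false.
Unit clause (m32) forces m32 = true.
Unit clause (!m41) forces m41 = false.
Unit clause (m42) forces m42 = true.
That conflicts with the unit clause (!m42).
That branch fails; take m21 = false instead.
Unit clause (m22) forces m22 = true.
Unit clause (!m32) forces m32 = false.
Unit clause (m31) forces m31 = true.
Unit clause (!m41) forces m41 = false.
Unit clause (m42) forces m42 = true.
That conflicts with the unit clause (!m42).
Neither m21 = true nor m21 = false works.
Neither m12 = true nor m12 = false works.
That branch fails; take m11 = true instead.
Unit clause (!m21) forces m21 = false.
Unit clause (!m31) forces m31 = false.
Unit clause (!m41) forces m41 = false.
Case m22 = true:
Unit clause (!m12) forces m12 = false.
Unit clause (!m32) forces m32 = false.
Unit clause (m33) forces m33 = true.
Unit clause (!m42) forces m42 = false.
Unit clause (m43) forces m43 = true.
That conflicts with the unit clause (!m43).
That branch fails; take m22 = false instead.
Unit clause (m23) forces m23 = true.
Unit clause (!m13) forces m13 = false.
Unit clause (!m33) forces m33 = false.
Unit clause (m32) forces m32 = true.
Unit clause (!m12) forces m12 = false.
Unit clause (!m42) forces m42 = false.
Unit clause (m43) forces m43 = true.
That conflicts with the unit clause (!m43).
Neither m22 = true nor m22 = false works.
Neither m11 = true nor m11 = false works.
No assignment satisfies every clause.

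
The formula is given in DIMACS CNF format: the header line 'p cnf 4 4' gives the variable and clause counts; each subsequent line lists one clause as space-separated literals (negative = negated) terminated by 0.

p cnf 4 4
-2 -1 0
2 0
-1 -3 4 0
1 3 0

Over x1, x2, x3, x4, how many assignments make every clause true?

2

There are 2^4 = 16 truth assignments over (x1, x2, x3, x4).
Check each against the 4 clauses (columns in the order x1, x2, x3, x4):
  F F F F  ✗ fails (x2)
  F F F T  ✗ fails (x2)
  F F T F  ✗ fails (x2)
  F F T T  ✗ fails (x2)
  F T F F  ✗ fails (x1 ∨ x3)
  F T F T  ✗ fails (x1 ∨ x3)
  F T T F  ✓ satisfies all
  F T T T  ✓ satisfies all
  T F F F  ✗ fails (x2)
  T F F T  ✗ fails (x2)
  T F T F  ✗ fails (x2)
  T F T T  ✗ fails (x2)
  T T F F  ✗ fails (¬x2 ∨ ¬x1)
  T T F T  ✗ fails (¬x2 ∨ ¬x1)
  T T T F  ✗ fails (¬x2 ∨ ¬x1)
  T T T T  ✗ fails (¬x2 ∨ ¬x1)
2 of the 16 rows are models.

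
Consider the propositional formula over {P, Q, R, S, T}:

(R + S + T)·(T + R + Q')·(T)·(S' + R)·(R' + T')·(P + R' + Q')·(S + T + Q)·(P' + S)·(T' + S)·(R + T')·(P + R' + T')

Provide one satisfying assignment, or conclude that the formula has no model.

UNSATISFIABLE

From the singleton clause (T), T = 1.
From the singleton clause (R'), R = 0.
But (R) is also a unit clause — contradiction.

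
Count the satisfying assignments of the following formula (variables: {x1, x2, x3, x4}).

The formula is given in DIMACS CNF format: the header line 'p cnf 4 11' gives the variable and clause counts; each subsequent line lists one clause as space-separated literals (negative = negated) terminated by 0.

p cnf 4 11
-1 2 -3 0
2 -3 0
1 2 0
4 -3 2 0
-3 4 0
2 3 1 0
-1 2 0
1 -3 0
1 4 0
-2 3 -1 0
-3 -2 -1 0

There are 2^4 = 16 truth assignments over (x1, x2, x3, x4).
Check each against the 11 clauses (columns in the order x1, x2, x3, x4):
  F F F F  ✗ fails (x1 ∨ x2)
  F F F T  ✗ fails (x1 ∨ x2)
  F F T F  ✗ fails (x2 ∨ ¬x3)
  F F T T  ✗ fails (x2 ∨ ¬x3)
  F T F F  ✗ fails (x1 ∨ x4)
  F T F T  ✓ satisfies all
  F T T F  ✗ fails (¬x3 ∨ x4)
  F T T T  ✗ fails (x1 ∨ ¬x3)
  T F F F  ✗ fails (¬x1 ∨ x2)
  T F F T  ✗ fails (¬x1 ∨ x2)
  T F T F  ✗ fails (¬x1 ∨ x2 ∨ ¬x3)
  T F T T  ✗ fails (¬x1 ∨ x2 ∨ ¬x3)
  T T F F  ✗ fails (¬x2 ∨ x3 ∨ ¬x1)
  T T F T  ✗ fails (¬x2 ∨ x3 ∨ ¬x1)
  T T T F  ✗ fails (¬x3 ∨ x4)
  T T T T  ✗ fails (¬x3 ∨ ¬x2 ∨ ¬x1)
1 of the 16 rows is a model.

1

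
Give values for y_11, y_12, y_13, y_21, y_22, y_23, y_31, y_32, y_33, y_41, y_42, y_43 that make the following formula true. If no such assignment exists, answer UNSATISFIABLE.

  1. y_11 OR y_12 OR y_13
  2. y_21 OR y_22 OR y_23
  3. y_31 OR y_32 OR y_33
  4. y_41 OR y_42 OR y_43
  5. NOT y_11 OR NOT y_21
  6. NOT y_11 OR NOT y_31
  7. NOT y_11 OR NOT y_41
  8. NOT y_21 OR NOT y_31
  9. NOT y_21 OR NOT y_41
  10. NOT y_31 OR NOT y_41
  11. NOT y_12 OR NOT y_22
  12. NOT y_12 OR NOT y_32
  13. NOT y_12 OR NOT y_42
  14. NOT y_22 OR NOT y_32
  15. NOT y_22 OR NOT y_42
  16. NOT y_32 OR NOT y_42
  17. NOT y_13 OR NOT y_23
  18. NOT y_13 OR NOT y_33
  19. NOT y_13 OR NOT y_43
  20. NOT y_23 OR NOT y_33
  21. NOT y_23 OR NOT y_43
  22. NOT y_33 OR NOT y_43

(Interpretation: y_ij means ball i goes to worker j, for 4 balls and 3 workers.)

UNSATISFIABLE

Branch on y_11: set y_11 = false.
Branch on y_12: set y_12 = true.
Unit clause (NOT y_22) forces y_22 = false.
Unit clause (NOT y_32) forces y_32 = false.
Unit clause (NOT y_42) forces y_42 = false.
Branch on y_21: set y_21 = true.
Unit clause (NOT y_31) forces y_31 = false.
Unit clause (y_33) forces y_33 = true.
Unit clause (NOT y_41) forces y_41 = false.
Unit clause (y_43) forces y_43 = true.
But (NOT y_43) is also a unit clause — contradiction.
So y_21 must be the other value — set y_21 = false.
Unit clause (y_23) forces y_23 = true.
Unit clause (NOT y_13) forces y_13 = false.
Unit clause (NOT y_33) forces y_33 = false.
Unit clause (y_31) forces y_31 = true.
Unit clause (NOT y_41) forces y_41 = false.
Unit clause (y_43) forces y_43 = true.
But (NOT y_43) is also a unit clause — contradiction.
Either choice for y_21 ends in contradiction.
So y_12 must be the other value — set y_12 = false.
Unit clause (y_13) forces y_13 = true.
Unit clause (NOT y_23) forces y_23 = false.
Unit clause (NOT y_33) forces y_33 = false.
Unit clause (NOT y_43) forces y_43 = false.
Branch on y_21: set y_21 = true.
Unit clause (NOT y_31) forces y_31 = false.
Unit clause (y_32) forces y_32 = true.
Unit clause (NOT y_41) forces y_41 = false.
Unit clause (y_42) forces y_42 = true.
But (NOT y_42) is also a unit clause — contradiction.
So y_21 must be the other value — set y_21 = false.
Unit clause (y_22) forces y_22 = true.
Unit clause (NOT y_32) forces y_32 = false.
Unit clause (y_31) forces y_31 = true.
Unit clause (NOT y_41) forces y_41 = false.
Unit clause (y_42) forces y_42 = true.
But (NOT y_42) is also a unit clause — contradiction.
Either choice for y_21 ends in contradiction.
Either choice for y_12 ends in contradiction.
So y_11 must be the other value — set y_11 = true.
Unit clause (NOT y_21) forces y_21 = false.
Unit clause (NOT y_31) forces y_31 = false.
Unit clause (NOT y_41) forces y_41 = false.
Branch on y_22: set y_22 = true.
Unit clause (NOT y_12) forces y_12 = false.
Unit clause (NOT y_32) forces y_32 = false.
Unit clause (y_33) forces y_33 = true.
Unit clause (NOT y_42) forces y_42 = false.
Unit clause (y_43) forces y_43 = true.
But (NOT y_43) is also a unit clause — contradiction.
So y_22 must be the other value — set y_22 = false.
Unit clause (y_23) forces y_23 = true.
Unit clause (NOT y_13) forces y_13 = false.
Unit clause (NOT y_33) forces y_33 = false.
Unit clause (y_32) forces y_32 = true.
Unit clause (NOT y_12) forces y_12 = false.
Unit clause (NOT y_42) forces y_42 = false.
Unit clause (y_43) forces y_43 = true.
But (NOT y_43) is also a unit clause — contradiction.
Either choice for y_22 ends in contradiction.
Either choice for y_11 ends in contradiction.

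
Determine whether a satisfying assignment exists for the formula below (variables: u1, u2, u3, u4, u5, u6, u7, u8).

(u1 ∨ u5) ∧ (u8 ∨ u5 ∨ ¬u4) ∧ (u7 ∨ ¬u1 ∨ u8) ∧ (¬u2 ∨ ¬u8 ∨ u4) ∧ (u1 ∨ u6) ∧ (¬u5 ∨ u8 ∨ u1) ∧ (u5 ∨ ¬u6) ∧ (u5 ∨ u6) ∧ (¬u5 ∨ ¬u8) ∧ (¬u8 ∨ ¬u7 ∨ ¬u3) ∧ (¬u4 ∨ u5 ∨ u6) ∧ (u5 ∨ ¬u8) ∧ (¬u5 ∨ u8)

No

Case u1 = True:
Case u7 = True:
Case u5 = True:
The clause (¬u8) is unit, so u8 = False.
That conflicts with the unit clause (u8).
Undo u5 and try u5 = False.
The clause (¬u6) is unit, so u6 = False.
That conflicts with the unit clause (u6).
Both values of u5 lead to a conflict.
Undo u7 and try u7 = False.
The clause (u8) is unit, so u8 = True.
The clause (¬u5) is unit, so u5 = False.
That conflicts with the unit clause (u5).
Both values of u7 lead to a conflict.
Undo u1 and try u1 = False.
The clause (u5) is unit, so u5 = True.
The clause (u6) is unit, so u6 = True.
The clause (u8) is unit, so u8 = True.
That conflicts with the unit clause (¬u8).
Both values of u1 lead to a conflict.
No assignment satisfies every clause.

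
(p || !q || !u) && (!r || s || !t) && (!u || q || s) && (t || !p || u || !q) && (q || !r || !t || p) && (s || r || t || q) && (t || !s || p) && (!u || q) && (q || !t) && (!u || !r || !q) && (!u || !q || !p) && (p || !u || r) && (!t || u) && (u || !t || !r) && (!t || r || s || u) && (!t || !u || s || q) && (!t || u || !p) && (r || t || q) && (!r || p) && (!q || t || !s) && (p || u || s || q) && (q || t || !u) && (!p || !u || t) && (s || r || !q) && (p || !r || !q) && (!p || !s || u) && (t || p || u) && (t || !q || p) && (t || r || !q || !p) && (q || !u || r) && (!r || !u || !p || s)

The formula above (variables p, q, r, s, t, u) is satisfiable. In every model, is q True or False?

Suppose q = true.
Try p = true.
The clause (!u) is unit, so u = false.
The clause (t) is unit, so t = true.
That conflicts with the unit clause (!t).
So p must be the other value — set p = false.
The clause (!u) is unit, so u = false.
The clause (!t) is unit, so t = false.
That conflicts with the unit clause (t).
Both values of p lead to a conflict.
So every satisfying assignment has q = False.

False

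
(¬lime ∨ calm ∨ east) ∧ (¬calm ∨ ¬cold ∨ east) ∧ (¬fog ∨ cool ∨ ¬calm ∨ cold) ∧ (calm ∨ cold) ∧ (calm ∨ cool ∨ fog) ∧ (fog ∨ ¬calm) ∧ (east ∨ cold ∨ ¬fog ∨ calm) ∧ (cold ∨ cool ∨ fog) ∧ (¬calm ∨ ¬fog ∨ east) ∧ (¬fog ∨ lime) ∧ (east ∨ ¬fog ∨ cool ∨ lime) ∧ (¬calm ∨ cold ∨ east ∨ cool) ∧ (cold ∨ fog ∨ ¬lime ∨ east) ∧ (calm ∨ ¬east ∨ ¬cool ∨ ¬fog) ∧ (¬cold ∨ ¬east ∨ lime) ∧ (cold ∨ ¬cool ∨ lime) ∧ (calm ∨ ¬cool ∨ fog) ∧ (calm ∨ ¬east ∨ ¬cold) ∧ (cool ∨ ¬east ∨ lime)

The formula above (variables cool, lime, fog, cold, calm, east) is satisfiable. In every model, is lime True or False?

Suppose lime = False.
Unit clause (¬fog) forces fog = False.
Unit clause (¬calm) forces calm = False.
Unit clause (cold) forces cold = True.
Unit clause (cool) forces cool = True.
Now (¬cool) is unsatisfied and unit — conflict.
So every satisfying assignment has lime = True.

True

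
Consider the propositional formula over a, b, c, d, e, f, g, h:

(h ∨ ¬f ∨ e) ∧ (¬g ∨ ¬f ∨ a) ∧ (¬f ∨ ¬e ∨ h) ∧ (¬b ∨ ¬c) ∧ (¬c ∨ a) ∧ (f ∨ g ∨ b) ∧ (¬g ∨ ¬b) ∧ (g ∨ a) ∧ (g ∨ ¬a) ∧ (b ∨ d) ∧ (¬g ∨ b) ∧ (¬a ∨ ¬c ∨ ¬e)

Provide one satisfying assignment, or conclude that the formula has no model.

UNSATISFIABLE

Case b = False:
The clause (d) is unit, so d = True.
The clause (¬g) is unit, so g = False.
The clause (f) is unit, so f = True.
The clause (a) is unit, so a = True.
That conflicts with the unit clause (¬a).
That branch fails; take b = True instead.
The clause (¬c) is unit, so c = False.
The clause (¬g) is unit, so g = False.
The clause (a) is unit, so a = True.
That conflicts with the unit clause (¬a).
Both values of b lead to a conflict.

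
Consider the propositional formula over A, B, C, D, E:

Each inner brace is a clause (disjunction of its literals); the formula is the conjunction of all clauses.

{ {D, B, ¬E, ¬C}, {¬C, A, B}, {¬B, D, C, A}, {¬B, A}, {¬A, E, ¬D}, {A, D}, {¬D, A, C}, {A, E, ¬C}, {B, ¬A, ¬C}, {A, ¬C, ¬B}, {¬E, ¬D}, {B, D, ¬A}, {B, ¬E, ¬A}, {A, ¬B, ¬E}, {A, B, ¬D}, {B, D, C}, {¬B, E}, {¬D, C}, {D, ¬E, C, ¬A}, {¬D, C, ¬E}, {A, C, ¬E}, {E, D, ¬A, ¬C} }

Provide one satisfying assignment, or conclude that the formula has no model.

A=True; B=True; C=True; D=False; E=True

Suppose B = True.
The clause (A) is unit, so A = True.
The clause (E) is unit, so E = True.
The clause (¬D) is unit, so D = False.
The clause (C) is unit, so C = True.
Every clause now holds.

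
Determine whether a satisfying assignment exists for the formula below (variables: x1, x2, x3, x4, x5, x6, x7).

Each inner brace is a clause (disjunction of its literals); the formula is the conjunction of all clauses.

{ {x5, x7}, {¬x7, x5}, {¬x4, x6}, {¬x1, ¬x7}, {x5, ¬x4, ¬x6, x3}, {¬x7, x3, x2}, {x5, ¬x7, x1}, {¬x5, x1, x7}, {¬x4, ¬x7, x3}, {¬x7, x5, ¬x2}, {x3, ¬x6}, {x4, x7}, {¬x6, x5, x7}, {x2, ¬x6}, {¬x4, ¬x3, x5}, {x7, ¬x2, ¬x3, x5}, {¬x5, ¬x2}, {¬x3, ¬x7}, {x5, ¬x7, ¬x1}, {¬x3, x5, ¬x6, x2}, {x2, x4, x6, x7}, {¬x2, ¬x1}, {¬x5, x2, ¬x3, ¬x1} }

No, unsatisfiable

Try x5 = True.
The clause (¬x2) is unit, so x2 = False.
The clause (¬x6) is unit, so x6 = False.
The clause (¬x4) is unit, so x4 = False.
The clause (x7) is unit, so x7 = True.
The clause (¬x1) is unit, so x1 = False.
The clause (x3) is unit, so x3 = True.
That conflicts with the unit clause (¬x3).
Backtrack on x5: now try x5 = False.
The clause (x7) is unit, so x7 = True.
That conflicts with the unit clause (¬x7).
Either choice for x5 ends in contradiction.
No assignment satisfies every clause.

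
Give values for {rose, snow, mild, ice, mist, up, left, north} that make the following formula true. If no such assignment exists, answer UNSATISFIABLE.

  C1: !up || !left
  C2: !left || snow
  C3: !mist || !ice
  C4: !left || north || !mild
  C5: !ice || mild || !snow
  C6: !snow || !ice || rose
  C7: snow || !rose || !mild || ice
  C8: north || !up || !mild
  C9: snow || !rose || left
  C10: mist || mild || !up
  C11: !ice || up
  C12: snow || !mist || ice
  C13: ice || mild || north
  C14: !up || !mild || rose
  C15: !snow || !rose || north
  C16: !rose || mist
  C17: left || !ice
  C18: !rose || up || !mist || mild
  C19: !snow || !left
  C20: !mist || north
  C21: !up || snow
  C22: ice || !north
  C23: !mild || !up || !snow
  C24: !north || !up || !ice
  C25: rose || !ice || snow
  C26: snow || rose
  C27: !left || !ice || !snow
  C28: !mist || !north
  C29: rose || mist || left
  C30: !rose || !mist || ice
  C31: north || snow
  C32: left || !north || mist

UNSATISFIABLE

Try up = false.
The clause (!ice) is unit, so ice = false.
The clause (!north) is unit, so north = false.
The clause (mild) is unit, so mild = true.
The clause (!left) is unit, so left = false.
The clause (!mist) is unit, so mist = false.
The clause (!rose) is unit, so rose = false.
But (rose) is also a unit clause — contradiction.
That branch fails; take up = true instead.
The clause (!left) is unit, so left = false.
The clause (!ice) is unit, so ice = false.
The clause (snow) is unit, so snow = true.
The clause (!north) is unit, so north = false.
The clause (!mild) is unit, so mild = false.
But (mild) is also a unit clause — contradiction.
Both values of up lead to a conflict.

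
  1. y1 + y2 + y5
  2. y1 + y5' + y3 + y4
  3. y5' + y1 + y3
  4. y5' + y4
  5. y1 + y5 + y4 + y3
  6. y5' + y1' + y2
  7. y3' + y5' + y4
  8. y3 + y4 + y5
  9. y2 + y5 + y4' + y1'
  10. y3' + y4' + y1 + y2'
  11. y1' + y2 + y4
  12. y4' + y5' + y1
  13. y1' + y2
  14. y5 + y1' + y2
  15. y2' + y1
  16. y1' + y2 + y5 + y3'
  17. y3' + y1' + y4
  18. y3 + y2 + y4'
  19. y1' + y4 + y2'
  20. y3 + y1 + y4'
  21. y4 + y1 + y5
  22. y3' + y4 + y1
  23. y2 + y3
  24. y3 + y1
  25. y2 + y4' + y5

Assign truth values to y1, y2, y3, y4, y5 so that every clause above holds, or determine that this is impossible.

Case y5 = 1:
From the singleton clause (y4), y4 = 1.
From the singleton clause (y1), y1 = 1.
From the singleton clause (y2), y2 = 1.
All clauses hold; y3 can take either value.

y1 ↦ 1, y2 ↦ 1, y3 ↦ 1, y4 ↦ 1, y5 ↦ 1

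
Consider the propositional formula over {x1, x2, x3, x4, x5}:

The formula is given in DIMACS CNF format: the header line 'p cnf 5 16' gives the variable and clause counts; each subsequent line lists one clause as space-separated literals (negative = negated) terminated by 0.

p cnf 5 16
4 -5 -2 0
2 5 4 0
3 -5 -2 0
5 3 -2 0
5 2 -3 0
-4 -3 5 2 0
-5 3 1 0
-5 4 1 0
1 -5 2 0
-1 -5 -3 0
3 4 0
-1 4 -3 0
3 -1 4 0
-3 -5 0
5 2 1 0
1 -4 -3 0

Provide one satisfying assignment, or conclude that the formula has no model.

x1=False,  x2=True,  x3=True,  x4=False,  x5=False

Suppose x3 = True.
From the singleton clause (¬x5), x5 = False.
From the singleton clause (x2), x2 = True.
Suppose x1 = False.
From the singleton clause (¬x4), x4 = False.
Every clause now holds.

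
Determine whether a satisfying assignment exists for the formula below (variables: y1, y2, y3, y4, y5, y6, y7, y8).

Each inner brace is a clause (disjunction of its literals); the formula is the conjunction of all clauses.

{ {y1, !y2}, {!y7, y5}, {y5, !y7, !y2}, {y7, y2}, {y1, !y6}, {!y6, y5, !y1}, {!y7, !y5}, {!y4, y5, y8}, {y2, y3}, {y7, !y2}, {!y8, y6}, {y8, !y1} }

No, unsatisfiable

Branch on y1: set y1 = true.
Unit clause (y8) forces y8 = true.
Unit clause (y6) forces y6 = true.
Unit clause (y5) forces y5 = true.
Unit clause (!y7) forces y7 = false.
Unit clause (y2) forces y2 = true.
But (!y2) is also a unit clause — contradiction.
Backtrack on y1: now try y1 = false.
Unit clause (!y2) forces y2 = false.
Unit clause (y7) forces y7 = true.
Unit clause (y5) forces y5 = true.
But (!y5) is also a unit clause — contradiction.
Either choice for y1 ends in contradiction.
No assignment satisfies every clause.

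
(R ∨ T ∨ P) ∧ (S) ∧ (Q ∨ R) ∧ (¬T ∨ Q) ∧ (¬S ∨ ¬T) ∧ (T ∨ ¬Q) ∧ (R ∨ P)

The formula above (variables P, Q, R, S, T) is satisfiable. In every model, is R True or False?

Suppose R = False.
(S) alone gives S = True.
(Q) alone gives Q = True.
(¬T) alone gives T = False.
That conflicts with the unit clause (T).
So every satisfying assignment has R = True.

True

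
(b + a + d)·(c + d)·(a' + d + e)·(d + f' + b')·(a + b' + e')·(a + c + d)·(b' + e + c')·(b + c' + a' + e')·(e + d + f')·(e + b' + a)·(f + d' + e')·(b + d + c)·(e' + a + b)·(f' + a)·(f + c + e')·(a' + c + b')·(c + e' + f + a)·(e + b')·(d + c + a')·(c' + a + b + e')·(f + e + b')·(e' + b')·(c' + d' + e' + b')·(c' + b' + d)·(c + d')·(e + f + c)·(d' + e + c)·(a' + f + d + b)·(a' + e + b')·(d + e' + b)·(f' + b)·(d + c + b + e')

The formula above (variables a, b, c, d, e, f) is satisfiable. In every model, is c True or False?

Suppose c = 0.
(d) alone gives d = 1.
But (d') is also a unit clause — contradiction.
So every satisfying assignment has c = True.

True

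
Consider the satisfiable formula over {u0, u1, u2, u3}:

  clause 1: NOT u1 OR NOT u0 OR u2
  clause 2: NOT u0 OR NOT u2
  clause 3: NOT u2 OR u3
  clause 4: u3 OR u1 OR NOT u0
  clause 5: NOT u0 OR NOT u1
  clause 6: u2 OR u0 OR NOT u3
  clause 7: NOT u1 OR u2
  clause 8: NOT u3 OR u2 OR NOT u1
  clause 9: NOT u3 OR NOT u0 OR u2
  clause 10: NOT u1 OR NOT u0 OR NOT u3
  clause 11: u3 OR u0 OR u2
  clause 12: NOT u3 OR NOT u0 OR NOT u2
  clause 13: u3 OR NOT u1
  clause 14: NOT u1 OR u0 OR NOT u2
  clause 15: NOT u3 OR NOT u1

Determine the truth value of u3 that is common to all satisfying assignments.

Suppose u3 = false.
From the singleton clause (NOT u2), u2 = false.
From the singleton clause (NOT u1), u1 = false.
From the singleton clause (NOT u0), u0 = false.
But (u0) is also a unit clause — contradiction.
So every satisfying assignment has u3 = True.

True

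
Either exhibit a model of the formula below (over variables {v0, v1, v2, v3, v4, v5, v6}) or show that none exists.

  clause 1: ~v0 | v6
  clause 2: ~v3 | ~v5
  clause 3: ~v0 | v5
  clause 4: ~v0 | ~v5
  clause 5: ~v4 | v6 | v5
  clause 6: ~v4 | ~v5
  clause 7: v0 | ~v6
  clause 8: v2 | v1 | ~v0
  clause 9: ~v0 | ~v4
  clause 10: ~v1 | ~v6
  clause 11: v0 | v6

UNSATISFIABLE

Suppose v0 = 0.
(~v6) alone gives v6 = 0.
That conflicts with the unit clause (v6).
So v0 must be the other value — set v0 = 1.
(v6) alone gives v6 = 1.
(v5) alone gives v5 = 1.
That conflicts with the unit clause (~v5).
Both values of v0 lead to a conflict.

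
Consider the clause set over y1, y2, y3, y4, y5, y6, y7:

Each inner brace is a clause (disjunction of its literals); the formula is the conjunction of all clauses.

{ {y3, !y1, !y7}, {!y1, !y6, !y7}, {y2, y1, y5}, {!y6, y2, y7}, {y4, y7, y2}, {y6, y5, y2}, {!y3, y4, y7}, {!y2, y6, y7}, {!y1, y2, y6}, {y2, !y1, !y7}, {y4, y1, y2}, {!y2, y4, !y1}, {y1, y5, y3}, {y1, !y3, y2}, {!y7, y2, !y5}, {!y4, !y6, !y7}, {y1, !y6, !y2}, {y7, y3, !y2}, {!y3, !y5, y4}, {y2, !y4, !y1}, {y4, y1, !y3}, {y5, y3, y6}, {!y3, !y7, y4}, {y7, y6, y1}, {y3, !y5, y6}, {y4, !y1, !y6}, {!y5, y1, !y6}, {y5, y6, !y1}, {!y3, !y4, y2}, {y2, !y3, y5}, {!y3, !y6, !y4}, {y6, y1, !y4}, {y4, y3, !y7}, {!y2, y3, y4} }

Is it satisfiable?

Suppose y3 = true.
Suppose y4 = true.
The clause (y2) is unit, so y2 = true.
The clause (!y6) is unit, so y6 = false.
The clause (y7) is unit, so y7 = true.
The clause (y1) is unit, so y1 = true.
The clause (y5) is unit, so y5 = true.
All clauses are satisfied.
A satisfying assignment: y1: true,  y2: true,  y3: true,  y4: true,  y5: true,  y6: false,  y7: true.

Yes, satisfiable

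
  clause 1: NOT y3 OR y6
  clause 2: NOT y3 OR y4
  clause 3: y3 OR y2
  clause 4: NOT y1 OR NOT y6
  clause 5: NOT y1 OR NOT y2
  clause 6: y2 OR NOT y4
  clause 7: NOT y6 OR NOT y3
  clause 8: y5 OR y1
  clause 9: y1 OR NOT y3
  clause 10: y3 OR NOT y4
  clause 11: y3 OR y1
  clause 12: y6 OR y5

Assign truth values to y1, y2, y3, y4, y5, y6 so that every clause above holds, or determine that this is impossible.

UNSATISFIABLE

Branch on y3: set y3 = false.
The clause (y2) is unit, so y2 = true.
The clause (NOT y1) is unit, so y1 = false.
Now (y1) is unsatisfied and unit — conflict.
Backtrack on y3: now try y3 = true.
The clause (y6) is unit, so y6 = true.
Now (NOT y6) is unsatisfied and unit — conflict.
Both values of y3 lead to a conflict.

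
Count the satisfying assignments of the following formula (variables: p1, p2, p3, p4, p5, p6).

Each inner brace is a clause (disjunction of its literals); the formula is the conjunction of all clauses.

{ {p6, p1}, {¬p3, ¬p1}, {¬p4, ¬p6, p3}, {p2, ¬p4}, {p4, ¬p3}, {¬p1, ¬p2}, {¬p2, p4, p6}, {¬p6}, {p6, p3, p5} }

1

There are 2^6 = 64 truth assignments over (p1, p2, p3, p4, p5, p6).
Split on p4. With p4 = True, the clauses containing p4 are satisfied and ¬p4 drops from the rest; 0 of the 2^5 = 32 assignments to the other variables satisfy what remains.
With p4 = False, by the same count on the reduced clause set, 1 assignment works.
(One model: p1=T, p2=F, p3=F, p4=F, p5=T, p6=F.)
Total: 0 + 1 = 1.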